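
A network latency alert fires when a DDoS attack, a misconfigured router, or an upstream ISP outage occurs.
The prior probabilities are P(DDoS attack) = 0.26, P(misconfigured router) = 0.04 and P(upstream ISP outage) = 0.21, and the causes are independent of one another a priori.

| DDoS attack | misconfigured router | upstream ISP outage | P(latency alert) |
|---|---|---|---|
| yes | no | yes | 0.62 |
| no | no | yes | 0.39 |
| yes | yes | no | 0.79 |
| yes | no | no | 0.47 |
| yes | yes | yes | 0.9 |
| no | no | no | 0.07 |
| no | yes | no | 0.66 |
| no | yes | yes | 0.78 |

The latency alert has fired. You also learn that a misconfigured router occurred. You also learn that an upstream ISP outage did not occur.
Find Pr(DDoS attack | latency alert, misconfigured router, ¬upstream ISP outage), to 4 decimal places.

Pr(DDoS attack | latency alert, misconfigured router, ¬upstream ISP outage) ≈ 0.2961

Weight on DDoS attack=true, given the evidence: 0.79·0.26 = 0.205400
The normalizing constant is 0.66·0.74 + 0.79·0.26 = 0.693800
P(DDoS attack | latency alert, misconfigured router, ¬upstream ISP outage) = 0.205400/0.693800 ≈ 0.2961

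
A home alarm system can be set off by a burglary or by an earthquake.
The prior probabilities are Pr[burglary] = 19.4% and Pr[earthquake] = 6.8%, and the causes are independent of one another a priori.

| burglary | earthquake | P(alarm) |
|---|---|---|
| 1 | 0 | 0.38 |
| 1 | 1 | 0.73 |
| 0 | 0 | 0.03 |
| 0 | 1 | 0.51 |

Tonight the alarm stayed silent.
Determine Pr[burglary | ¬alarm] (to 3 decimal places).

For the numerator, keep only burglary=true terms: 0.112101 + 0.003562 = 0.115663
Denominator P(¬alarm): 0.97*0.806*0.932 + 0.49*0.806*0.068 + 0.62*0.194*0.932 + 0.27*0.194*0.068 = 0.871175
Posterior = 0.115663 / 0.871175 ≈ 0.133

Pr[burglary | ¬alarm] ≈ 0.133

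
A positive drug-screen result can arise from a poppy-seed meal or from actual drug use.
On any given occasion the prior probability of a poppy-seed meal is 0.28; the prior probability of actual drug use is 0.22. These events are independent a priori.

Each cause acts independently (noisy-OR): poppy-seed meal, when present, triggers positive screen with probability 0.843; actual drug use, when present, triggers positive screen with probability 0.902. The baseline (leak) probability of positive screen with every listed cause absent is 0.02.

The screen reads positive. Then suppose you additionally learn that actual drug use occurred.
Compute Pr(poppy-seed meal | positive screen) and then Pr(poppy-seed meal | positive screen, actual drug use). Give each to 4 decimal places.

Pr(poppy-seed meal | positive screen) ≈ 0.6138; Pr(poppy-seed meal | positive screen, actual drug use) ≈ 0.2976

Under noisy-OR, P(positive screen | causes) = 1 − (1−0.02)·∏(1−qᵢ) over the active causes.
By total probability over the 4 (poppy-seed meal, actual drug use) configurations:
  P(positive screen) = 0.02·0.72·0.78 + 0.90396·0.72·0.22 + 0.84614·0.28·0.78 + 0.984922·0.28·0.22
        = 0.011232 + 0.143187 + 0.184797 + 0.060671 = 0.399887
Keeping only the poppy-seed meal-present terms gives 0.245468, so
  P(poppy-seed meal | positive screen) = 0.245468 / 0.399887 ≈ 0.6138

Now condition on the additional information:
By total probability over both values of poppy-seed meal:
  P(positive screen | actual drug use) = 0.90396·0.72 + 0.984922·0.28
        = 0.650851 + 0.275778 = 0.926629
The terms with poppy-seed meal present sum to 0.275778, so
  P(poppy-seed meal | positive screen, actual drug use) = 0.275778 / 0.926629 ≈ 0.2976
Conditioning on actual drug use lowers the posterior on poppy-seed meal: the classic explaining-away effect in a common-effect structure.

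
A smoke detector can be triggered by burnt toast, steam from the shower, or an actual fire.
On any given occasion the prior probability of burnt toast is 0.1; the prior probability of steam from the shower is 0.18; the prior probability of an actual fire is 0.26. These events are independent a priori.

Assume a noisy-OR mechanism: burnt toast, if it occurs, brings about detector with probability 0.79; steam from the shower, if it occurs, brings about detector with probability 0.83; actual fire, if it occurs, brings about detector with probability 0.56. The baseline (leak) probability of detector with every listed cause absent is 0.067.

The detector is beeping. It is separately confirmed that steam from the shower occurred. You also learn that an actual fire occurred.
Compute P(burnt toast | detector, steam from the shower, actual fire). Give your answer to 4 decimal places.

P(burnt toast | detector, steam from the shower, actual fire) ≈ 0.1053

Under noisy-OR, P(detector | causes) = 1 − (1−0.067)·∏(1−qᵢ) over the active causes.
Sum P(detector|·) weighted by the priors over both values of burnt toast:
  P(detector | steam from the shower, actual fire) = 0.930212×0.9 + 0.985344×0.1
        = 0.837191 + 0.098534 = 0.935725
Configurations with burnt toast contribute 0.098534, so
  P(burnt toast | detector, steam from the shower, actual fire) = 0.098534 / 0.935725 ≈ 0.1053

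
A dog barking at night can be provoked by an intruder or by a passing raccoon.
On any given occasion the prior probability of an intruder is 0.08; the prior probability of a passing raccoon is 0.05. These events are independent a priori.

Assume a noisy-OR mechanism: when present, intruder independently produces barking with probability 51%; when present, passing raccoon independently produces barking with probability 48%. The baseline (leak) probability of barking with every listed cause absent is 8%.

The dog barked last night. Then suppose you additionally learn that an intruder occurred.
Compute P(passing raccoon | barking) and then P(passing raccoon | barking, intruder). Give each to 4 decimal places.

Under noisy-OR, P(barking | causes) = 1 − (1−0.08)·∏(1−qᵢ) over the active causes.
Sum P(barking|·) weighted by the priors over the 4 (intruder, passing raccoon) configurations:
  P(barking) = 0.08*0.92*0.95 + 0.5216*0.92*0.05 + 0.5492*0.08*0.95 + 0.765584*0.08*0.05
        = 0.069920 + 0.023994 + 0.041739 + 0.003062 = 0.138715
Configurations with passing raccoon contribute 0.027056, so
  P(passing raccoon | barking) = 0.027056 / 0.138715 ≈ 0.1950

Now condition on the additional information:
By total probability over both values of passing raccoon:
  P(barking | intruder) = 0.5492·0.95 + 0.765584·0.05
        = 0.521740 + 0.038279 = 0.560019
Keeping only the passing raccoon-present terms gives 0.038279, so
  P(passing raccoon | barking, intruder) = 0.038279 / 0.560019 ≈ 0.0684
The drop from 0.1950 to 0.0684 is the explaining-away (discounting) effect.

P(passing raccoon | barking) ≈ 0.1950; P(passing raccoon | barking, intruder) ≈ 0.0684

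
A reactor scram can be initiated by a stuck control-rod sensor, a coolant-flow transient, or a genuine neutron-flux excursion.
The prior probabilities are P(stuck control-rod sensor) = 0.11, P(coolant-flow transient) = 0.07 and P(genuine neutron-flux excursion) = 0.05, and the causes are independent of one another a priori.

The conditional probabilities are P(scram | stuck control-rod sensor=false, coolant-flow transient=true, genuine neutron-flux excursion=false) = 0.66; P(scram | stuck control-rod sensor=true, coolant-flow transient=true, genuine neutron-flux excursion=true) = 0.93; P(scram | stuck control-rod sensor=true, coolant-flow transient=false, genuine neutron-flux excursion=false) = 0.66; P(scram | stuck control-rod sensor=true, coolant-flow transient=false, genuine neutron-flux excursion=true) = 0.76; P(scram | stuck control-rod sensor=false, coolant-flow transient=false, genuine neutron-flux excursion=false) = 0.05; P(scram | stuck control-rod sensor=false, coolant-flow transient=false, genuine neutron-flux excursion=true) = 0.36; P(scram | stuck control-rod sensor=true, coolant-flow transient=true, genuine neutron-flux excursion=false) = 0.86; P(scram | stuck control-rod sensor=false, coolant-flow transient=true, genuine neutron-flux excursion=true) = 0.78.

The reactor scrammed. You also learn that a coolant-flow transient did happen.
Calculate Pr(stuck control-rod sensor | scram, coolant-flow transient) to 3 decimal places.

P(scram | coolant-flow transient) = 0.66*0.89*0.95 + 0.78*0.89*0.05 + 0.86*0.11*0.95 + 0.93*0.11*0.05 = 0.558030 + 0.034710 + 0.089870 + 0.005115 = 0.687725
Restricting to configurations with stuck control-rod sensor present: 0.089870 + 0.005115 = 0.094985.
P(stuck control-rod sensor | scram, coolant-flow transient) = 0.094985 / 0.687725 ≈ 0.138

Pr(stuck control-rod sensor | scram, coolant-flow transient) ≈ 0.138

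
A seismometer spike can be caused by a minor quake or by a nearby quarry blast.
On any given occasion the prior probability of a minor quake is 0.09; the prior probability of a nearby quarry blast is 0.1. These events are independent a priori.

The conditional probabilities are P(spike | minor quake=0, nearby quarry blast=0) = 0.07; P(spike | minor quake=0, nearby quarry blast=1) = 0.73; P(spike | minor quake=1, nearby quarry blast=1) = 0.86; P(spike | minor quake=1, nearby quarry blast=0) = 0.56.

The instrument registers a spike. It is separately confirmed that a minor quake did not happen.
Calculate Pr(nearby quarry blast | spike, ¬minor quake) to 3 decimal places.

For the numerator, keep only nearby quarry blast=true terms: 0.73×0.1 = 0.073000
Denominator P(spike | ¬minor quake): 0.07×0.9 + 0.73×0.1 = 0.136000
P(nearby quarry blast | spike, ¬minor quake) = 0.073000/0.136000 ≈ 0.537

Pr(nearby quarry blast | spike, ¬minor quake) ≈ 0.537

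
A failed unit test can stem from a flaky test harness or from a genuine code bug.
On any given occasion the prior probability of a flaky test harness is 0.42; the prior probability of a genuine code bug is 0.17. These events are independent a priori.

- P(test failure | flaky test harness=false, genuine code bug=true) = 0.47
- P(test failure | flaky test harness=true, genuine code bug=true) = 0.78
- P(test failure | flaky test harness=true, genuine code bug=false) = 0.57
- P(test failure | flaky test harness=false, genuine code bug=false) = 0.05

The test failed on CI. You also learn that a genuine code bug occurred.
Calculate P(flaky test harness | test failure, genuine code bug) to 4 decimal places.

By total probability over both values of flaky test harness:
  P(test failure | genuine code bug) = 0.47*0.58 + 0.78*0.42
        = 0.272600 + 0.327600 = 0.600200
The terms with flaky test harness present sum to 0.327600, so
  P(flaky test harness | test failure, genuine code bug) = 0.327600 / 0.600200 ≈ 0.5458

P(flaky test harness | test failure, genuine code bug) ≈ 0.5458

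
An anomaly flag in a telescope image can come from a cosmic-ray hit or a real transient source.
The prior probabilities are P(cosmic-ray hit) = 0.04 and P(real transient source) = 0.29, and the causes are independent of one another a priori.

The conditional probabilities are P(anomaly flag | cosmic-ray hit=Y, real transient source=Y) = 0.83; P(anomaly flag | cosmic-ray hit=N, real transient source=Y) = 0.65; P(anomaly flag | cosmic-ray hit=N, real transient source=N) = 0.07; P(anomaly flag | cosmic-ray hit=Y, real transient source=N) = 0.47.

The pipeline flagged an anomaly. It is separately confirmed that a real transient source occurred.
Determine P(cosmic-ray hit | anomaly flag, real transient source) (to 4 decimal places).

Numerator (weight on configurations with cosmic-ray hit): 0.83*0.04 = 0.033200
Normalizer over all consistent configurations: 0.65*0.96 + 0.83*0.04 = 0.657200
P(cosmic-ray hit | anomaly flag, real transient source) = 0.033200/0.657200 ≈ 0.0505

P(cosmic-ray hit | anomaly flag, real transient source) ≈ 0.0505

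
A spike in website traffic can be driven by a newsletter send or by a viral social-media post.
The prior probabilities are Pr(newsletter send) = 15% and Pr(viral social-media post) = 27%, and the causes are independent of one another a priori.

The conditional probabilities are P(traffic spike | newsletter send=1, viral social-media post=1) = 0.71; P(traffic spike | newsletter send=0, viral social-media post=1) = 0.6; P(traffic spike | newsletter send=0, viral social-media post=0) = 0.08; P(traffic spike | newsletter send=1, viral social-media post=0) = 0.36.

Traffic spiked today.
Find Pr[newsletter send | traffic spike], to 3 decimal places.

Pr[newsletter send | traffic spike] ≈ 0.267

P(traffic spike) = 0.08·0.85·0.73 + 0.6·0.85·0.27 + 0.36·0.15·0.73 + 0.71·0.15·0.27 = 0.049640 + 0.137700 + 0.039420 + 0.028755 = 0.255515
Of this, 0.068175 comes from 0.039420 + 0.028755 (the newsletter send=true cases).
P(newsletter send | traffic spike) = 0.068175 / 0.255515 ≈ 0.267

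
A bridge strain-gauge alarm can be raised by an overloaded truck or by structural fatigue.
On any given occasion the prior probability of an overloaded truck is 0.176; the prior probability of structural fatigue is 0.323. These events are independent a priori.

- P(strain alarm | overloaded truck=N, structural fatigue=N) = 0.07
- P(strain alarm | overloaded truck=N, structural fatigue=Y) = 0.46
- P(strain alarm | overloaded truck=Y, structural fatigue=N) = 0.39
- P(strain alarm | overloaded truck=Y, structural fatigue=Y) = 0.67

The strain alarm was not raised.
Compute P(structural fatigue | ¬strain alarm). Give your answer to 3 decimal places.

P(structural fatigue | ¬strain alarm) ≈ 0.216

P(¬strain alarm) = 0.93·0.824·0.677 + 0.54·0.824·0.323 + 0.61·0.176·0.677 + 0.33·0.176·0.323 = 0.518799 + 0.143722 + 0.072683 + 0.018760 = 0.753964
Of this, 0.162482 comes from 0.143722 + 0.018760 (the structural fatigue=true cases).
Hence the posterior is 0.162482/0.753964 ≈ 0.216.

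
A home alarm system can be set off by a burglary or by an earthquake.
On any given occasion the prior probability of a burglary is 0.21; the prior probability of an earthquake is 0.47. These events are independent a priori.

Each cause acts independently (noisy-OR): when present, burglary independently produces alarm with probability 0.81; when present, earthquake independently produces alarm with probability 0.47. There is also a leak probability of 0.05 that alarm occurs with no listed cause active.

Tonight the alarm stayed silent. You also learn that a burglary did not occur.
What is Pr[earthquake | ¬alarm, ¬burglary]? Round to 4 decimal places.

Pr[earthquake | ¬alarm, ¬burglary] ≈ 0.3197

Under noisy-OR, P(alarm | causes) = 1 − (1−0.05)·∏(1−qᵢ) over the active causes.
Enumerate both values of earthquake and weight by the priors:
  P(¬alarm | ¬burglary) = 0.95×0.53 + 0.5035×0.47
        = 0.503500 + 0.236645 = 0.740145
Keeping only the earthquake-present terms gives 0.236645, so
  P(earthquake | ¬alarm, ¬burglary) = 0.236645 / 0.740145 ≈ 0.3197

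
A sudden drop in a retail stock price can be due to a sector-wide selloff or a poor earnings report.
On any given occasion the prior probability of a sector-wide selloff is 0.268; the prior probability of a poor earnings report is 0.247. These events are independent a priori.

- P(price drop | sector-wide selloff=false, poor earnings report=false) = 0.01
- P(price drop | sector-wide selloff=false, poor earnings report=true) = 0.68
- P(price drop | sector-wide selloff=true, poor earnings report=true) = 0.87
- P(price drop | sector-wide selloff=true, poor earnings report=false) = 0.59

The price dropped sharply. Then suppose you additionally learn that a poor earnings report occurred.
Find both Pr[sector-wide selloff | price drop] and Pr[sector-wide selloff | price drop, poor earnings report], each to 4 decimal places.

Pr[sector-wide selloff | price drop] ≈ 0.5790; Pr[sector-wide selloff | price drop, poor earnings report] ≈ 0.3190

Weight on sector-wide selloff=true, given the evidence: 0.119064 + 0.057591 = 0.176655
Normalizer over all consistent configurations: 0.01×0.732×0.753 + 0.68×0.732×0.247 + 0.59×0.268×0.753 + 0.87×0.268×0.247 = 0.305114
P(sector-wide selloff | price drop) = 0.176655/0.305114 ≈ 0.5790

Now also conditioning on poor earnings report=true:
For the numerator, keep only sector-wide selloff=true terms: 0.87·0.268 = 0.233160
Denominator P(price drop | poor earnings report): 0.68·0.732 + 0.87·0.268 = 0.730920
Posterior = 0.233160 / 0.730920 ≈ 0.3190
This is intercausal reasoning (explaining away): once poor earnings report accounts for the price drop, sector-wide selloff becomes less likely.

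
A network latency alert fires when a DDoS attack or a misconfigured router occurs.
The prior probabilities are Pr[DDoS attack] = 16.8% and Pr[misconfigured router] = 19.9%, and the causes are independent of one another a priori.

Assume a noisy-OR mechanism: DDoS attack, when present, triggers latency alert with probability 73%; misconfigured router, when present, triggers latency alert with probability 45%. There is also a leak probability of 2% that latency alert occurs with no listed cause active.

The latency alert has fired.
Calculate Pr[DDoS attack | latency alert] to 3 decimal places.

Pr[DDoS attack | latency alert] ≈ 0.587

Under noisy-OR, P(latency alert | causes) = 1 − (1−0.02)·∏(1−qᵢ) over the active causes.
By total probability over the 4 (DDoS attack, misconfigured router) configurations:
  P(latency alert) = 0.02*0.832*0.801 + 0.461*0.832*0.199 + 0.7354*0.168*0.801 + 0.85447*0.168*0.199
        = 0.013329 + 0.076327 + 0.098961 + 0.028567 = 0.217184
Keeping only the DDoS attack-present terms gives 0.127528, so
  P(DDoS attack | latency alert) = 0.127528 / 0.217184 ≈ 0.587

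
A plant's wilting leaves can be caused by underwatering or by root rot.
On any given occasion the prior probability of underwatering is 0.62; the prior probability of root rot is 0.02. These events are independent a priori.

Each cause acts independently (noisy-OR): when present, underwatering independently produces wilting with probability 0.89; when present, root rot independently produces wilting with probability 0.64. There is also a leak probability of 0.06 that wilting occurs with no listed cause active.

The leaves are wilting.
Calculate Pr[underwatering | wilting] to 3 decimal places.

Pr[underwatering | wilting] ≈ 0.953

Under noisy-OR, P(wilting | causes) = 1 − (1−0.06)·∏(1−qᵢ) over the active causes.
Weight on underwatering=true, given the evidence: 0.544774 + 0.011938 = 0.556712
Denominator P(wilting): 0.06*0.38*0.98 + 0.6616*0.38*0.02 + 0.8966*0.62*0.98 + 0.962776*0.62*0.02 = 0.584084
Posterior = 0.556712 / 0.584084 ≈ 0.953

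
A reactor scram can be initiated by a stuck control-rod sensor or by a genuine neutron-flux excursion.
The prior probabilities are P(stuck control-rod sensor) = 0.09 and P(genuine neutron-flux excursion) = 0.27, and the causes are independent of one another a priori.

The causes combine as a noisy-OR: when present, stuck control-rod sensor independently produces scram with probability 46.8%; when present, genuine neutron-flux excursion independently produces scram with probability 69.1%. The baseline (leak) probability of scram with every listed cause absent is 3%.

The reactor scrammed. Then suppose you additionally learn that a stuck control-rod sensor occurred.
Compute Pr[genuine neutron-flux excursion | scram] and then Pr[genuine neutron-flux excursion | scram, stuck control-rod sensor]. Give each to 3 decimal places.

Pr[genuine neutron-flux excursion | scram] ≈ 0.788; Pr[genuine neutron-flux excursion | scram, stuck control-rod sensor] ≈ 0.391

Under noisy-OR, P(scram | causes) = 1 − (1−0.03)·∏(1−qᵢ) over the active causes.
P(scram) = 0.03·0.91·0.73 + 0.70027·0.91·0.27 + 0.48396·0.09·0.73 + 0.840544·0.09·0.27 = 0.019929 + 0.172056 + 0.031796 + 0.020425 = 0.244206
Of this, 0.192481 comes from 0.172056 + 0.020425 (the genuine neutron-flux excursion=true cases).
So P(genuine neutron-flux excursion | scram) = 0.192481/0.244206 ≈ 0.788.

Now condition on the additional information:
Enumerate both values of genuine neutron-flux excursion and weight by the priors:
  P(scram | stuck control-rod sensor) = 0.48396×0.73 + 0.840544×0.27
        = 0.353291 + 0.226947 = 0.580238
Keeping only the genuine neutron-flux excursion-present terms gives 0.226947, so
  P(genuine neutron-flux excursion | scram, stuck control-rod sensor) = 0.226947 / 0.580238 ≈ 0.391
Conditioning on stuck control-rod sensor lowers the posterior on genuine neutron-flux excursion: the classic explaining-away effect in a common-effect structure.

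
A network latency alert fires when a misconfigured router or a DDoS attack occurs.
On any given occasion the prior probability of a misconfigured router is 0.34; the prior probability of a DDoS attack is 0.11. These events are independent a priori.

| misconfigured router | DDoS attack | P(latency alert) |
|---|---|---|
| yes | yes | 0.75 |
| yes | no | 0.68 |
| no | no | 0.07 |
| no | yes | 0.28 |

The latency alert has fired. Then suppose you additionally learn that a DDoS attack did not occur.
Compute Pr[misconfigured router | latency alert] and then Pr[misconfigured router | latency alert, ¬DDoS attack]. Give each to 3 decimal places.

Pr[misconfigured router | latency alert] ≈ 0.792; Pr[misconfigured router | latency alert, ¬DDoS attack] ≈ 0.833

Sum P(latency alert|·) weighted by the priors over the 4 (misconfigured router, DDoS attack) configurations:
  P(latency alert) = 0.07·0.66·0.89 + 0.28·0.66·0.11 + 0.68·0.34·0.89 + 0.75·0.34·0.11
        = 0.041118 + 0.020328 + 0.205768 + 0.028050 = 0.295264
Keeping only the misconfigured router-present terms gives 0.233818, so
  P(misconfigured router | latency alert) = 0.233818 / 0.295264 ≈ 0.792

Now condition on the additional information:
For the numerator, keep only misconfigured router=true terms: 0.68*0.34 = 0.231200
Denominator P(latency alert | ¬DDoS attack): 0.07*0.66 + 0.68*0.34 = 0.277400
P(misconfigured router | latency alert, ¬DDoS attack) = 0.231200/0.277400 ≈ 0.833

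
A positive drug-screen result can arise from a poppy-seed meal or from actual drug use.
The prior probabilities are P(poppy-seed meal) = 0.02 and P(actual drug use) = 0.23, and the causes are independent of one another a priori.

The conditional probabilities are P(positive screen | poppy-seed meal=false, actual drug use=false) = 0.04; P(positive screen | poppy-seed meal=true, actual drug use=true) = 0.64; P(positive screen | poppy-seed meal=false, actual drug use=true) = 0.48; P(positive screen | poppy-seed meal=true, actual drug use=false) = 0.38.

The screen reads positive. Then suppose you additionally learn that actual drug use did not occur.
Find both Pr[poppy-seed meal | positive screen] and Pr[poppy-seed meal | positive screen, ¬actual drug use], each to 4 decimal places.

Pr[poppy-seed meal | positive screen] ≈ 0.0598; Pr[poppy-seed meal | positive screen, ¬actual drug use] ≈ 0.1624

Enumerate the 4 (poppy-seed meal, actual drug use) configurations and weight by the priors:
  P(positive screen) = 0.04×0.98×0.77 + 0.48×0.98×0.23 + 0.38×0.02×0.77 + 0.64×0.02×0.23
        = 0.030184 + 0.108192 + 0.005852 + 0.002944 = 0.147172
Keeping only the poppy-seed meal-present terms gives 0.008796, so
  P(poppy-seed meal | positive screen) = 0.008796 / 0.147172 ≈ 0.0598

With the extra evidence:
Enumerate both values of poppy-seed meal and weight by the priors:
  P(positive screen | ¬actual drug use) = 0.04×0.98 + 0.38×0.02
        = 0.039200 + 0.007600 = 0.046800
Configurations with poppy-seed meal contribute 0.007600, so
  P(poppy-seed meal | positive screen, ¬actual drug use) = 0.007600 / 0.046800 ≈ 0.1624
With actual drug use excluded, poppy-seed meal must carry more of the explanatory weight for the positive screen.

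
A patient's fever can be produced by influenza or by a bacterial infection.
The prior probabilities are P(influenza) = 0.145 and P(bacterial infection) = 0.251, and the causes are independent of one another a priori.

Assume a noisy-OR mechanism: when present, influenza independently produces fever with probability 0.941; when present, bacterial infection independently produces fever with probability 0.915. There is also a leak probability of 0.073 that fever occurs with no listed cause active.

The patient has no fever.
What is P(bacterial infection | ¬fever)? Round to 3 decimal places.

P(bacterial infection | ¬fever) ≈ 0.028

Under noisy-OR, P(fever | causes) = 1 − (1−0.073)·∏(1−qᵢ) over the active causes.
P(¬fever) = 0.927×0.855×0.749 + 0.078795×0.855×0.251 + 0.054693×0.145×0.749 + 0.004649×0.145×0.251 = 0.593646 + 0.016910 + 0.005940 + 0.000169 = 0.616665
Of this, 0.017079 comes from 0.016910 + 0.000169 (the bacterial infection=true cases).
P(bacterial infection | ¬fever) = 0.017079 / 0.616665 ≈ 0.028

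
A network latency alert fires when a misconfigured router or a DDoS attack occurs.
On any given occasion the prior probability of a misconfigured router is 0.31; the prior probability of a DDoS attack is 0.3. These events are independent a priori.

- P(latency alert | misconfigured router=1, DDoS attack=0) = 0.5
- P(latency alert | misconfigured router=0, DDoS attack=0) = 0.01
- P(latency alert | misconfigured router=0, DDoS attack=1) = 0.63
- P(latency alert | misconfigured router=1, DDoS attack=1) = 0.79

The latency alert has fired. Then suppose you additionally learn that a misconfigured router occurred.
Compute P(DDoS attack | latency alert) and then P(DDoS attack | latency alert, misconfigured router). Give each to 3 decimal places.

Numerator (weight on configurations with DDoS attack): 0.130410 + 0.073470 = 0.203880
Normalizer over all consistent configurations: 0.01*0.69*0.7 + 0.63*0.69*0.3 + 0.5*0.31*0.7 + 0.79*0.31*0.3 = 0.317210
Posterior = 0.203880 / 0.317210 ≈ 0.643

With the extra evidence:
Numerator (weight on configurations with DDoS attack): 0.79·0.3 = 0.237000
Normalizer over all consistent configurations: 0.5·0.7 + 0.79·0.3 = 0.587000
Posterior = 0.237000 / 0.587000 ≈ 0.404

P(DDoS attack | latency alert) ≈ 0.643; P(DDoS attack | latency alert, misconfigured router) ≈ 0.404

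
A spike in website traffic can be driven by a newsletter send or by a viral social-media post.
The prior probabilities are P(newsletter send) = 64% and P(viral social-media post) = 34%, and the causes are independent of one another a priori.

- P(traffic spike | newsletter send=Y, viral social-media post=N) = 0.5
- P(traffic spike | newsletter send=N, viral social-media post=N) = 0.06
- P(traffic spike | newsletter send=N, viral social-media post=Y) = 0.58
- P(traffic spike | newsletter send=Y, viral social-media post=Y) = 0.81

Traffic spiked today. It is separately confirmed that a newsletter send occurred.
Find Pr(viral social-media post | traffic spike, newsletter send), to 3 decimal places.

By total probability over both values of viral social-media post:
  P(traffic spike | newsletter send) = 0.5·0.66 + 0.81·0.34
        = 0.330000 + 0.275400 = 0.605400
The terms with viral social-media post present sum to 0.275400, so
  P(viral social-media post | traffic spike, newsletter send) = 0.275400 / 0.605400 ≈ 0.455

Pr(viral social-media post | traffic spike, newsletter send) ≈ 0.455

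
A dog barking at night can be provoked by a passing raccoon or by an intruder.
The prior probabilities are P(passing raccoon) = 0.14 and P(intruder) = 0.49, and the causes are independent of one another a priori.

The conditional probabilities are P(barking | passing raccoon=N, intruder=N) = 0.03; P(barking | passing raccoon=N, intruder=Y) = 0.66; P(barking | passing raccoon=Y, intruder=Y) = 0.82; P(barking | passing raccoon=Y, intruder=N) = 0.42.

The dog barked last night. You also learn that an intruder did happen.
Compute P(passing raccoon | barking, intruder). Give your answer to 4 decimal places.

P(passing raccoon | barking, intruder) ≈ 0.1682

P(barking | intruder) = 0.66×0.86 + 0.82×0.14 = 0.567600 + 0.114800 = 0.682400
The passing raccoon-present share is 0.82×0.14 = 0.114800.
P(passing raccoon | barking, intruder) = 0.114800 / 0.682400 ≈ 0.1682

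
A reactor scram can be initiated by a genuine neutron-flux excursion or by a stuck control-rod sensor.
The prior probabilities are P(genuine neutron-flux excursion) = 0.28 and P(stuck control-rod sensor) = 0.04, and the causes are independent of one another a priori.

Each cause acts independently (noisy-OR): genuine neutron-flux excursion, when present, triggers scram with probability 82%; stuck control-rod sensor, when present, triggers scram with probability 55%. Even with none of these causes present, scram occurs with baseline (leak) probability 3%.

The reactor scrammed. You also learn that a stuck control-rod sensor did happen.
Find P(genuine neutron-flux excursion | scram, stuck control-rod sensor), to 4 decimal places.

Under noisy-OR, P(scram | causes) = 1 − (1−0.03)·∏(1−qᵢ) over the active causes.
Sum P(scram|·) weighted by the priors over both values of genuine neutron-flux excursion:
  P(scram | stuck control-rod sensor) = 0.5635*0.72 + 0.92143*0.28
        = 0.405720 + 0.258000 = 0.663720
Configurations with genuine neutron-flux excursion contribute 0.258000, so
  P(genuine neutron-flux excursion | scram, stuck control-rod sensor) = 0.258000 / 0.663720 ≈ 0.3887

P(genuine neutron-flux excursion | scram, stuck control-rod sensor) ≈ 0.3887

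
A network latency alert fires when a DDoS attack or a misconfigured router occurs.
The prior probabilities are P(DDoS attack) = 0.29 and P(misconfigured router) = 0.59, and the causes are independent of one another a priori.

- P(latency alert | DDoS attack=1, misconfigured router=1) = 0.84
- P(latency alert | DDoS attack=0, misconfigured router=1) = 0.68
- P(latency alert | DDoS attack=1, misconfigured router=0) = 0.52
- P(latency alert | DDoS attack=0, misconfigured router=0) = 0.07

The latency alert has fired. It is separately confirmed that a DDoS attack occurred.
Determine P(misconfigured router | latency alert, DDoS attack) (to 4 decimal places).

P(misconfigured router | latency alert, DDoS attack) ≈ 0.6992

Weight on misconfigured router=true, given the evidence: 0.84·0.59 = 0.495600
The normalizing constant is 0.52·0.41 + 0.84·0.59 = 0.708800
P(misconfigured router | latency alert, DDoS attack) = 0.495600/0.708800 ≈ 0.6992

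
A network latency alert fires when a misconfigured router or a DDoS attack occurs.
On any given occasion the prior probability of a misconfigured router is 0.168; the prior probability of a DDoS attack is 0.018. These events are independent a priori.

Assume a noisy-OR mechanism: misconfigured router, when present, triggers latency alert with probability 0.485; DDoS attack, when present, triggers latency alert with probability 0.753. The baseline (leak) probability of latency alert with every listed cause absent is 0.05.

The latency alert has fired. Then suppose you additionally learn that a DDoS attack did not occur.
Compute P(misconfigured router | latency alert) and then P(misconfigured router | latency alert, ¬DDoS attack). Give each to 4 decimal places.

P(misconfigured router | latency alert) ≈ 0.6243; P(misconfigured router | latency alert, ¬DDoS attack) ≈ 0.6735

Under noisy-OR, P(latency alert | causes) = 1 − (1−0.05)·∏(1−qᵢ) over the active causes.
P(latency alert) = 0.05·0.832·0.982 + 0.76535·0.832·0.018 + 0.51075·0.168·0.982 + 0.879155·0.168·0.018 = 0.040851 + 0.011462 + 0.084261 + 0.002659 = 0.139233
Of this, 0.086920 comes from 0.084261 + 0.002659 (the misconfigured router=true cases).
Hence the posterior is 0.086920/0.139233 ≈ 0.6243.

Now condition on the additional information:
Numerator (weight on configurations with misconfigured router): 0.51075*0.168 = 0.085806
The normalizing constant is 0.05*0.832 + 0.51075*0.168 = 0.127406
Posterior = 0.085806 / 0.127406 ≈ 0.6735
Ruling out DDoS attack raises the posterior on misconfigured router — the flip side of explaining away.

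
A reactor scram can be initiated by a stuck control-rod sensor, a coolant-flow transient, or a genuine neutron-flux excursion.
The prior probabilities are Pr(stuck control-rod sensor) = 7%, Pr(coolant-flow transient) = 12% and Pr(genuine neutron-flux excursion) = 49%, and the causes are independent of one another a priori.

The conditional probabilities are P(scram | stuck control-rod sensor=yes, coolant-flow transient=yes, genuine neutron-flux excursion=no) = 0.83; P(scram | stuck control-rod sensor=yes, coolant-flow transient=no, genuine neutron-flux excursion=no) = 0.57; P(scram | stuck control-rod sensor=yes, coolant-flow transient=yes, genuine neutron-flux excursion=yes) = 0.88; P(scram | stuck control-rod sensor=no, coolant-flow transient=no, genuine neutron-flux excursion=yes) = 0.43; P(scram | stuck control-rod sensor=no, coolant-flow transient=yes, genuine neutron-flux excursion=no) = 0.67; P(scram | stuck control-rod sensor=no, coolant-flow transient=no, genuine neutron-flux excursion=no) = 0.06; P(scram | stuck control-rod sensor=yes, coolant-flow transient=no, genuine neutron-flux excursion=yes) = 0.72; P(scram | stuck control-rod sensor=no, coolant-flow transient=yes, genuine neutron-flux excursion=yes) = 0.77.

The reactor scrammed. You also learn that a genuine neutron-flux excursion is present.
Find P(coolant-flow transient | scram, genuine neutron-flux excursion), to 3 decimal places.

P(coolant-flow transient | scram, genuine neutron-flux excursion) ≈ 0.191

Enumerate the 4 (stuck control-rod sensor, coolant-flow transient) configurations and weight by the priors:
  P(scram | genuine neutron-flux excursion) = 0.43*0.93*0.88 + 0.77*0.93*0.12 + 0.72*0.07*0.88 + 0.88*0.07*0.12
        = 0.351912 + 0.085932 + 0.044352 + 0.007392 = 0.489588
Configurations with coolant-flow transient contribute 0.093324, so
  P(coolant-flow transient | scram, genuine neutron-flux excursion) = 0.093324 / 0.489588 ≈ 0.191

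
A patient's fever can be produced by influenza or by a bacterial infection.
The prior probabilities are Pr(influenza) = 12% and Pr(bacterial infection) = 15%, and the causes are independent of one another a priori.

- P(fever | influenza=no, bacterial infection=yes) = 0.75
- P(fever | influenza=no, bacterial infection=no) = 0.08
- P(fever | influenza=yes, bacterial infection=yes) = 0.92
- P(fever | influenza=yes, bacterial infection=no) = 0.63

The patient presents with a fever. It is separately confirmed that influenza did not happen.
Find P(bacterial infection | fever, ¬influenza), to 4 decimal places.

P(bacterial infection | fever, ¬influenza) ≈ 0.6233

P(fever | ¬influenza) = 0.08×0.85 + 0.75×0.15 = 0.068000 + 0.112500 = 0.180500
The bacterial infection-present share is 0.75×0.15 = 0.112500.
Hence the posterior is 0.112500/0.180500 ≈ 0.6233.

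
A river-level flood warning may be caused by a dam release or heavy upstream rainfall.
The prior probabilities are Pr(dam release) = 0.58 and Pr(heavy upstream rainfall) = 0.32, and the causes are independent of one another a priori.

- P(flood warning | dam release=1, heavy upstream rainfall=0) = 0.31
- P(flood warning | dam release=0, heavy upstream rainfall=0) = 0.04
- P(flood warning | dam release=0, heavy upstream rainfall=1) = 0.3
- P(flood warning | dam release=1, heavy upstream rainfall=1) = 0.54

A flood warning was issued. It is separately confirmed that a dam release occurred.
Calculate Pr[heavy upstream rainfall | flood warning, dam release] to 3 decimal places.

Numerator (weight on configurations with heavy upstream rainfall): 0.54*0.32 = 0.172800
Denominator P(flood warning | dam release): 0.31*0.68 + 0.54*0.32 = 0.383600
Posterior = 0.172800 / 0.383600 ≈ 0.450

Pr[heavy upstream rainfall | flood warning, dam release] ≈ 0.450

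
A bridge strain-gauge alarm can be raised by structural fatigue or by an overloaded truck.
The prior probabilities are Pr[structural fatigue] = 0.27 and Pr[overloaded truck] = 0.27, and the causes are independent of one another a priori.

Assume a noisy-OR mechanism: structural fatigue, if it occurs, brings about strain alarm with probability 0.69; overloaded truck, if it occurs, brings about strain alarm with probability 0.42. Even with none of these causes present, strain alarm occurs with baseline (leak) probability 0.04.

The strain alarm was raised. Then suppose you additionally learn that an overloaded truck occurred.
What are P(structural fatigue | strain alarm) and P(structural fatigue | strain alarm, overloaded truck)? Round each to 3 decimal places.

P(structural fatigue | strain alarm) ≈ 0.647; P(structural fatigue | strain alarm, overloaded truck) ≈ 0.408

Under noisy-OR, P(strain alarm | causes) = 1 − (1−0.04)·∏(1−qᵢ) over the active causes.
Sum P(strain alarm|·) weighted by the priors over the 4 (structural fatigue, overloaded truck) configurations:
  P(strain alarm) = 0.04·0.73·0.73 + 0.4432·0.73·0.27 + 0.7024·0.27·0.73 + 0.827392·0.27·0.27
        = 0.021316 + 0.087355 + 0.138443 + 0.060317 = 0.307431
Keeping only the structural fatigue-present terms gives 0.198760, so
  P(structural fatigue | strain alarm) = 0.198760 / 0.307431 ≈ 0.647

With the extra evidence:
For the numerator, keep only structural fatigue=true terms: 0.827392×0.27 = 0.223396
The normalizing constant is 0.4432×0.73 + 0.827392×0.27 = 0.546932
Posterior = 0.223396 / 0.546932 ≈ 0.408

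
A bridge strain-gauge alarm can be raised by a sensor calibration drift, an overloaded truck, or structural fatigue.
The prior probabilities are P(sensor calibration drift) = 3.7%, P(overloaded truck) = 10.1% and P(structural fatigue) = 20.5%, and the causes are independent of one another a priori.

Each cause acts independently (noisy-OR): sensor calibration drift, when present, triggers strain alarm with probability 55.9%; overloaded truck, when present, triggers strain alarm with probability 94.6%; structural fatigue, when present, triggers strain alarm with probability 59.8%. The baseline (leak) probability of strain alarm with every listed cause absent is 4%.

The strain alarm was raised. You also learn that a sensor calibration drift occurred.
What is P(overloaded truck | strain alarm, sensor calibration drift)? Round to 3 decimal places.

Under noisy-OR, P(strain alarm | causes) = 1 − (1−0.04)·∏(1−qᵢ) over the active causes.
P(strain alarm | sensor calibration drift) = 0.57664*0.899*0.795 + 0.829809*0.899*0.205 + 0.977139*0.101*0.795 + 0.99081*0.101*0.205 = 0.412127 + 0.152930 + 0.078459 + 0.020515 = 0.664031
The overloaded truck-present share is 0.078459 + 0.020515 = 0.098974.
P(overloaded truck | strain alarm, sensor calibration drift) = 0.098974 / 0.664031 ≈ 0.149

P(overloaded truck | strain alarm, sensor calibration drift) ≈ 0.149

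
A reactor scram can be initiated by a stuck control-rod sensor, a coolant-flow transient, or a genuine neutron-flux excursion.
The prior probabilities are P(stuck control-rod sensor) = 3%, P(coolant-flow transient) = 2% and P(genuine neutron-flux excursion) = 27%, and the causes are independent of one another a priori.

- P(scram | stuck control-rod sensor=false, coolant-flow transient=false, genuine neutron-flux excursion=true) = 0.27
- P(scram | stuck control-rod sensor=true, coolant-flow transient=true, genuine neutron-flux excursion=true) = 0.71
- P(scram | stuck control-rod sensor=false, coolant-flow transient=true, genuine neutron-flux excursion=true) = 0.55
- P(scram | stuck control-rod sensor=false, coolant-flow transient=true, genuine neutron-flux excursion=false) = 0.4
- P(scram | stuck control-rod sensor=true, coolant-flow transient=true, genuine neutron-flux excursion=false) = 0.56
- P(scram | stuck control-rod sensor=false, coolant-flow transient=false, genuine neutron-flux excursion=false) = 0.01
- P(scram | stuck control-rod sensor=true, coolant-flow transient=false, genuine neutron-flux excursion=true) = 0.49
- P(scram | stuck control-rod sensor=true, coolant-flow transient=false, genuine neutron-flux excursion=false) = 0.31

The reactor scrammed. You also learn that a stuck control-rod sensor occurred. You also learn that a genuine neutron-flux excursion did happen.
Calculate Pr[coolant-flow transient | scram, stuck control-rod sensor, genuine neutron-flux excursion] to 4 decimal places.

Numerator (weight on configurations with coolant-flow transient): 0.71*0.02 = 0.014200
Denominator P(scram | stuck control-rod sensor, genuine neutron-flux excursion): 0.49*0.98 + 0.71*0.02 = 0.494400
Posterior = 0.014200 / 0.494400 ≈ 0.0287

Pr[coolant-flow transient | scram, stuck control-rod sensor, genuine neutron-flux excursion] ≈ 0.0287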